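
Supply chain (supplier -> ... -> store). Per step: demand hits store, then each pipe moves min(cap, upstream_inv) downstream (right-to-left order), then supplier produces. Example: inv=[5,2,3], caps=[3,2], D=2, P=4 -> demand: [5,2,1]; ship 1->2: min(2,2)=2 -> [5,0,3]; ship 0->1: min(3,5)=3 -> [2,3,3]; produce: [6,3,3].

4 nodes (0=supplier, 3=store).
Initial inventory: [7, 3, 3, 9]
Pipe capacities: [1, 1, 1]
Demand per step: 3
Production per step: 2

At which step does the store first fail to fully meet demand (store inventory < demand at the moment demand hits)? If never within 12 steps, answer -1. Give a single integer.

Step 1: demand=3,sold=3 ship[2->3]=1 ship[1->2]=1 ship[0->1]=1 prod=2 -> [8 3 3 7]
Step 2: demand=3,sold=3 ship[2->3]=1 ship[1->2]=1 ship[0->1]=1 prod=2 -> [9 3 3 5]
Step 3: demand=3,sold=3 ship[2->3]=1 ship[1->2]=1 ship[0->1]=1 prod=2 -> [10 3 3 3]
Step 4: demand=3,sold=3 ship[2->3]=1 ship[1->2]=1 ship[0->1]=1 prod=2 -> [11 3 3 1]
Step 5: demand=3,sold=1 ship[2->3]=1 ship[1->2]=1 ship[0->1]=1 prod=2 -> [12 3 3 1]
Step 6: demand=3,sold=1 ship[2->3]=1 ship[1->2]=1 ship[0->1]=1 prod=2 -> [13 3 3 1]
Step 7: demand=3,sold=1 ship[2->3]=1 ship[1->2]=1 ship[0->1]=1 prod=2 -> [14 3 3 1]
Step 8: demand=3,sold=1 ship[2->3]=1 ship[1->2]=1 ship[0->1]=1 prod=2 -> [15 3 3 1]
Step 9: demand=3,sold=1 ship[2->3]=1 ship[1->2]=1 ship[0->1]=1 prod=2 -> [16 3 3 1]
Step 10: demand=3,sold=1 ship[2->3]=1 ship[1->2]=1 ship[0->1]=1 prod=2 -> [17 3 3 1]
Step 11: demand=3,sold=1 ship[2->3]=1 ship[1->2]=1 ship[0->1]=1 prod=2 -> [18 3 3 1]
Step 12: demand=3,sold=1 ship[2->3]=1 ship[1->2]=1 ship[0->1]=1 prod=2 -> [19 3 3 1]
First stockout at step 5

5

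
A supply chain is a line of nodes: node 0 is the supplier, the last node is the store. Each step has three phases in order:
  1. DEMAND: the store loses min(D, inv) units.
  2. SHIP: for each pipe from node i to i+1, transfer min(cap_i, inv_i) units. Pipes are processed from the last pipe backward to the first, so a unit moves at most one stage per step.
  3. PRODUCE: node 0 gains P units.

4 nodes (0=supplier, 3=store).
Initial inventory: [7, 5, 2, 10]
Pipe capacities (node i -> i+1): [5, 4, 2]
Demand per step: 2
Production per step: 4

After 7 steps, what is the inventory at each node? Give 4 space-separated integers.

Step 1: demand=2,sold=2 ship[2->3]=2 ship[1->2]=4 ship[0->1]=5 prod=4 -> inv=[6 6 4 10]
Step 2: demand=2,sold=2 ship[2->3]=2 ship[1->2]=4 ship[0->1]=5 prod=4 -> inv=[5 7 6 10]
Step 3: demand=2,sold=2 ship[2->3]=2 ship[1->2]=4 ship[0->1]=5 prod=4 -> inv=[4 8 8 10]
Step 4: demand=2,sold=2 ship[2->3]=2 ship[1->2]=4 ship[0->1]=4 prod=4 -> inv=[4 8 10 10]
Step 5: demand=2,sold=2 ship[2->3]=2 ship[1->2]=4 ship[0->1]=4 prod=4 -> inv=[4 8 12 10]
Step 6: demand=2,sold=2 ship[2->3]=2 ship[1->2]=4 ship[0->1]=4 prod=4 -> inv=[4 8 14 10]
Step 7: demand=2,sold=2 ship[2->3]=2 ship[1->2]=4 ship[0->1]=4 prod=4 -> inv=[4 8 16 10]

4 8 16 10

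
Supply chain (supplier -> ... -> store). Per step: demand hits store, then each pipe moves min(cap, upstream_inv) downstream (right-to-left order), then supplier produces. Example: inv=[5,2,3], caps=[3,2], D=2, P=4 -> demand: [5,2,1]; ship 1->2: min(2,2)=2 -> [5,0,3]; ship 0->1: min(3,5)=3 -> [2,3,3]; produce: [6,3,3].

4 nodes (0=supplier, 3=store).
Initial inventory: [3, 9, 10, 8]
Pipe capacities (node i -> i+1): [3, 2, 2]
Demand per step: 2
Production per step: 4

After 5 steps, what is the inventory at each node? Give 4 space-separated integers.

Step 1: demand=2,sold=2 ship[2->3]=2 ship[1->2]=2 ship[0->1]=3 prod=4 -> inv=[4 10 10 8]
Step 2: demand=2,sold=2 ship[2->3]=2 ship[1->2]=2 ship[0->1]=3 prod=4 -> inv=[5 11 10 8]
Step 3: demand=2,sold=2 ship[2->3]=2 ship[1->2]=2 ship[0->1]=3 prod=4 -> inv=[6 12 10 8]
Step 4: demand=2,sold=2 ship[2->3]=2 ship[1->2]=2 ship[0->1]=3 prod=4 -> inv=[7 13 10 8]
Step 5: demand=2,sold=2 ship[2->3]=2 ship[1->2]=2 ship[0->1]=3 prod=4 -> inv=[8 14 10 8]

8 14 10 8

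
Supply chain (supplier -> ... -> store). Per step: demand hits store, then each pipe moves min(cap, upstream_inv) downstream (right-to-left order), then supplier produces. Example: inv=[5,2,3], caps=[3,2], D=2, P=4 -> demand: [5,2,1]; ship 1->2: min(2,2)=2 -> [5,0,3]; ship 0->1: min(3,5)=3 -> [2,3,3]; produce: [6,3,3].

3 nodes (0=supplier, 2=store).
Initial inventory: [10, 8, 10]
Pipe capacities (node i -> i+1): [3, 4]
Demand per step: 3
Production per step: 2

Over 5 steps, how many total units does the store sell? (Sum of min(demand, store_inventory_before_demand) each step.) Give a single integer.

Answer: 15

Derivation:
Step 1: sold=3 (running total=3) -> [9 7 11]
Step 2: sold=3 (running total=6) -> [8 6 12]
Step 3: sold=3 (running total=9) -> [7 5 13]
Step 4: sold=3 (running total=12) -> [6 4 14]
Step 5: sold=3 (running total=15) -> [5 3 15]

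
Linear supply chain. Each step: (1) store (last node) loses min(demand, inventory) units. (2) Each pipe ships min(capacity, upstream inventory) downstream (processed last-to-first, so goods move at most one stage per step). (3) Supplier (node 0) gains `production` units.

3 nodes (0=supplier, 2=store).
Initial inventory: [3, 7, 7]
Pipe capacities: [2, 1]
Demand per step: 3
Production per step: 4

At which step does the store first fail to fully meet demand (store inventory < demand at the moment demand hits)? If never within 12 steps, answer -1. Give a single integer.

Step 1: demand=3,sold=3 ship[1->2]=1 ship[0->1]=2 prod=4 -> [5 8 5]
Step 2: demand=3,sold=3 ship[1->2]=1 ship[0->1]=2 prod=4 -> [7 9 3]
Step 3: demand=3,sold=3 ship[1->2]=1 ship[0->1]=2 prod=4 -> [9 10 1]
Step 4: demand=3,sold=1 ship[1->2]=1 ship[0->1]=2 prod=4 -> [11 11 1]
Step 5: demand=3,sold=1 ship[1->2]=1 ship[0->1]=2 prod=4 -> [13 12 1]
Step 6: demand=3,sold=1 ship[1->2]=1 ship[0->1]=2 prod=4 -> [15 13 1]
Step 7: demand=3,sold=1 ship[1->2]=1 ship[0->1]=2 prod=4 -> [17 14 1]
Step 8: demand=3,sold=1 ship[1->2]=1 ship[0->1]=2 prod=4 -> [19 15 1]
Step 9: demand=3,sold=1 ship[1->2]=1 ship[0->1]=2 prod=4 -> [21 16 1]
Step 10: demand=3,sold=1 ship[1->2]=1 ship[0->1]=2 prod=4 -> [23 17 1]
Step 11: demand=3,sold=1 ship[1->2]=1 ship[0->1]=2 prod=4 -> [25 18 1]
Step 12: demand=3,sold=1 ship[1->2]=1 ship[0->1]=2 prod=4 -> [27 19 1]
First stockout at step 4

4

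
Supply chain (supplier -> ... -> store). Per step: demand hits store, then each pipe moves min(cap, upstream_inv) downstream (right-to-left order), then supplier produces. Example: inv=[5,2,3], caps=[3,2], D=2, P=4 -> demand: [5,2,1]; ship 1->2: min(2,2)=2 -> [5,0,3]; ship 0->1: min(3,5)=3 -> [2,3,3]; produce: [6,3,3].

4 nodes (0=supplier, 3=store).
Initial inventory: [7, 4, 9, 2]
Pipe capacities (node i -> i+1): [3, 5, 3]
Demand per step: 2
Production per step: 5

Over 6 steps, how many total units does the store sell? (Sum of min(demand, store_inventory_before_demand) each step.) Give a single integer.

Step 1: sold=2 (running total=2) -> [9 3 10 3]
Step 2: sold=2 (running total=4) -> [11 3 10 4]
Step 3: sold=2 (running total=6) -> [13 3 10 5]
Step 4: sold=2 (running total=8) -> [15 3 10 6]
Step 5: sold=2 (running total=10) -> [17 3 10 7]
Step 6: sold=2 (running total=12) -> [19 3 10 8]

Answer: 12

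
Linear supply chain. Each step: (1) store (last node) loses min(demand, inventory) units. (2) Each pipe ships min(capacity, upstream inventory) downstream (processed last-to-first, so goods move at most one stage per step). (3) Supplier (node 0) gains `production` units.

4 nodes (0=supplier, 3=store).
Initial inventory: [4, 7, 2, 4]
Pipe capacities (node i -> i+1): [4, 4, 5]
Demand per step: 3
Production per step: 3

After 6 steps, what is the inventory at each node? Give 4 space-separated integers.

Step 1: demand=3,sold=3 ship[2->3]=2 ship[1->2]=4 ship[0->1]=4 prod=3 -> inv=[3 7 4 3]
Step 2: demand=3,sold=3 ship[2->3]=4 ship[1->2]=4 ship[0->1]=3 prod=3 -> inv=[3 6 4 4]
Step 3: demand=3,sold=3 ship[2->3]=4 ship[1->2]=4 ship[0->1]=3 prod=3 -> inv=[3 5 4 5]
Step 4: demand=3,sold=3 ship[2->3]=4 ship[1->2]=4 ship[0->1]=3 prod=3 -> inv=[3 4 4 6]
Step 5: demand=3,sold=3 ship[2->3]=4 ship[1->2]=4 ship[0->1]=3 prod=3 -> inv=[3 3 4 7]
Step 6: demand=3,sold=3 ship[2->3]=4 ship[1->2]=3 ship[0->1]=3 prod=3 -> inv=[3 3 3 8]

3 3 3 8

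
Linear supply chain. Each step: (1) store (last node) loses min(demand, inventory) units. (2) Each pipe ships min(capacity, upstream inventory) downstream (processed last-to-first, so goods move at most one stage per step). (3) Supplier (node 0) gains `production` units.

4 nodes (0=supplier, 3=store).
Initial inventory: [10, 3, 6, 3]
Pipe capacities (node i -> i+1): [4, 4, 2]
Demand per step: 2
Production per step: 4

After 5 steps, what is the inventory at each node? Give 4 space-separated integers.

Step 1: demand=2,sold=2 ship[2->3]=2 ship[1->2]=3 ship[0->1]=4 prod=4 -> inv=[10 4 7 3]
Step 2: demand=2,sold=2 ship[2->3]=2 ship[1->2]=4 ship[0->1]=4 prod=4 -> inv=[10 4 9 3]
Step 3: demand=2,sold=2 ship[2->3]=2 ship[1->2]=4 ship[0->1]=4 prod=4 -> inv=[10 4 11 3]
Step 4: demand=2,sold=2 ship[2->3]=2 ship[1->2]=4 ship[0->1]=4 prod=4 -> inv=[10 4 13 3]
Step 5: demand=2,sold=2 ship[2->3]=2 ship[1->2]=4 ship[0->1]=4 prod=4 -> inv=[10 4 15 3]

10 4 15 3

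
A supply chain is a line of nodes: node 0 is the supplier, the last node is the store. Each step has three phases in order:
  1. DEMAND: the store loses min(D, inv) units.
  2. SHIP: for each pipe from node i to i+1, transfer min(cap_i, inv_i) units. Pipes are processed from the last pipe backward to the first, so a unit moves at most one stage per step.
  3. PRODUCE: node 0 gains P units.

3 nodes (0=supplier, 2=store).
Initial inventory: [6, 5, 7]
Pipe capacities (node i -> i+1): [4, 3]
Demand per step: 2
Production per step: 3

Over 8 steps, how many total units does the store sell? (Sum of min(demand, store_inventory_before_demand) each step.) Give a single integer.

Step 1: sold=2 (running total=2) -> [5 6 8]
Step 2: sold=2 (running total=4) -> [4 7 9]
Step 3: sold=2 (running total=6) -> [3 8 10]
Step 4: sold=2 (running total=8) -> [3 8 11]
Step 5: sold=2 (running total=10) -> [3 8 12]
Step 6: sold=2 (running total=12) -> [3 8 13]
Step 7: sold=2 (running total=14) -> [3 8 14]
Step 8: sold=2 (running total=16) -> [3 8 15]

Answer: 16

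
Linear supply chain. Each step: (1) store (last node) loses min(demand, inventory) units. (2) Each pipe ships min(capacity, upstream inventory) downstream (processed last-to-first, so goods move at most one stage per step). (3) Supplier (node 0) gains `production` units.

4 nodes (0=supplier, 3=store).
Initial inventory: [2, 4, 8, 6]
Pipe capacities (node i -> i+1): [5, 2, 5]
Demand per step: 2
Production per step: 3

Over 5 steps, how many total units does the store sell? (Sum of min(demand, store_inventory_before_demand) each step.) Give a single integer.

Answer: 10

Derivation:
Step 1: sold=2 (running total=2) -> [3 4 5 9]
Step 2: sold=2 (running total=4) -> [3 5 2 12]
Step 3: sold=2 (running total=6) -> [3 6 2 12]
Step 4: sold=2 (running total=8) -> [3 7 2 12]
Step 5: sold=2 (running total=10) -> [3 8 2 12]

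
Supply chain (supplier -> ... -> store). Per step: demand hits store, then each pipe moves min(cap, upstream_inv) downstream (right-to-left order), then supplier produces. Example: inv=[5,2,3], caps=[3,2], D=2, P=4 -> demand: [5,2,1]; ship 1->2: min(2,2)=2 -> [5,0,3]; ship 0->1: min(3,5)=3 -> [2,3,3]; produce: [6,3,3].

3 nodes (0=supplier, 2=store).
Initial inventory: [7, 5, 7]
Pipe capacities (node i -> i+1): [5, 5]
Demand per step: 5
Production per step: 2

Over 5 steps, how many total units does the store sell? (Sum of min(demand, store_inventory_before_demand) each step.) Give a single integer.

Answer: 23

Derivation:
Step 1: sold=5 (running total=5) -> [4 5 7]
Step 2: sold=5 (running total=10) -> [2 4 7]
Step 3: sold=5 (running total=15) -> [2 2 6]
Step 4: sold=5 (running total=20) -> [2 2 3]
Step 5: sold=3 (running total=23) -> [2 2 2]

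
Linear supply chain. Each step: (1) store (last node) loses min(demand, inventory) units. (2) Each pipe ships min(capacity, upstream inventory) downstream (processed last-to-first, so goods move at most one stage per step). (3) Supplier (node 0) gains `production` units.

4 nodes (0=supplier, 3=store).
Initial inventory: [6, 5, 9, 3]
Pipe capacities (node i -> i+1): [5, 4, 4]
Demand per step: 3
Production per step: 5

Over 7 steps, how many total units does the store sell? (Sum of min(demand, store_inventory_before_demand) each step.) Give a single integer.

Answer: 21

Derivation:
Step 1: sold=3 (running total=3) -> [6 6 9 4]
Step 2: sold=3 (running total=6) -> [6 7 9 5]
Step 3: sold=3 (running total=9) -> [6 8 9 6]
Step 4: sold=3 (running total=12) -> [6 9 9 7]
Step 5: sold=3 (running total=15) -> [6 10 9 8]
Step 6: sold=3 (running total=18) -> [6 11 9 9]
Step 7: sold=3 (running total=21) -> [6 12 9 10]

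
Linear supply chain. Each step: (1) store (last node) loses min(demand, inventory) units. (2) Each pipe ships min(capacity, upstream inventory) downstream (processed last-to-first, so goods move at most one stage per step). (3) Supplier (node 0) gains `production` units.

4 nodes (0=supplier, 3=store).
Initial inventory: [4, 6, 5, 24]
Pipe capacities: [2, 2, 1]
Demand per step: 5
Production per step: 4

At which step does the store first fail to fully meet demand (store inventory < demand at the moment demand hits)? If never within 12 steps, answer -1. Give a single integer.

Step 1: demand=5,sold=5 ship[2->3]=1 ship[1->2]=2 ship[0->1]=2 prod=4 -> [6 6 6 20]
Step 2: demand=5,sold=5 ship[2->3]=1 ship[1->2]=2 ship[0->1]=2 prod=4 -> [8 6 7 16]
Step 3: demand=5,sold=5 ship[2->3]=1 ship[1->2]=2 ship[0->1]=2 prod=4 -> [10 6 8 12]
Step 4: demand=5,sold=5 ship[2->3]=1 ship[1->2]=2 ship[0->1]=2 prod=4 -> [12 6 9 8]
Step 5: demand=5,sold=5 ship[2->3]=1 ship[1->2]=2 ship[0->1]=2 prod=4 -> [14 6 10 4]
Step 6: demand=5,sold=4 ship[2->3]=1 ship[1->2]=2 ship[0->1]=2 prod=4 -> [16 6 11 1]
Step 7: demand=5,sold=1 ship[2->3]=1 ship[1->2]=2 ship[0->1]=2 prod=4 -> [18 6 12 1]
Step 8: demand=5,sold=1 ship[2->3]=1 ship[1->2]=2 ship[0->1]=2 prod=4 -> [20 6 13 1]
Step 9: demand=5,sold=1 ship[2->3]=1 ship[1->2]=2 ship[0->1]=2 prod=4 -> [22 6 14 1]
Step 10: demand=5,sold=1 ship[2->3]=1 ship[1->2]=2 ship[0->1]=2 prod=4 -> [24 6 15 1]
Step 11: demand=5,sold=1 ship[2->3]=1 ship[1->2]=2 ship[0->1]=2 prod=4 -> [26 6 16 1]
Step 12: demand=5,sold=1 ship[2->3]=1 ship[1->2]=2 ship[0->1]=2 prod=4 -> [28 6 17 1]
First stockout at step 6

6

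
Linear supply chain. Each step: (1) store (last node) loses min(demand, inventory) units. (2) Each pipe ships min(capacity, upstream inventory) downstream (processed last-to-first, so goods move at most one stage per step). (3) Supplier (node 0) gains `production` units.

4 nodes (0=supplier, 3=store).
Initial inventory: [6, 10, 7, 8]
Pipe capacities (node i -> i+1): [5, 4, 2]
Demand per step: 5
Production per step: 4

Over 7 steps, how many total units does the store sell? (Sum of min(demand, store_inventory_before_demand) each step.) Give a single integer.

Answer: 20

Derivation:
Step 1: sold=5 (running total=5) -> [5 11 9 5]
Step 2: sold=5 (running total=10) -> [4 12 11 2]
Step 3: sold=2 (running total=12) -> [4 12 13 2]
Step 4: sold=2 (running total=14) -> [4 12 15 2]
Step 5: sold=2 (running total=16) -> [4 12 17 2]
Step 6: sold=2 (running total=18) -> [4 12 19 2]
Step 7: sold=2 (running total=20) -> [4 12 21 2]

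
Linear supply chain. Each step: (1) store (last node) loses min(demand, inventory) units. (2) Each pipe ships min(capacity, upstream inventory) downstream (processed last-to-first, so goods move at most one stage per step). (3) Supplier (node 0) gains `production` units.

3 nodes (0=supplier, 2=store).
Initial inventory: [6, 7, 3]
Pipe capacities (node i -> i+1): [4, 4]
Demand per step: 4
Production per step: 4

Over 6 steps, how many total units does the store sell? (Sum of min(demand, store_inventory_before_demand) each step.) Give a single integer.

Answer: 23

Derivation:
Step 1: sold=3 (running total=3) -> [6 7 4]
Step 2: sold=4 (running total=7) -> [6 7 4]
Step 3: sold=4 (running total=11) -> [6 7 4]
Step 4: sold=4 (running total=15) -> [6 7 4]
Step 5: sold=4 (running total=19) -> [6 7 4]
Step 6: sold=4 (running total=23) -> [6 7 4]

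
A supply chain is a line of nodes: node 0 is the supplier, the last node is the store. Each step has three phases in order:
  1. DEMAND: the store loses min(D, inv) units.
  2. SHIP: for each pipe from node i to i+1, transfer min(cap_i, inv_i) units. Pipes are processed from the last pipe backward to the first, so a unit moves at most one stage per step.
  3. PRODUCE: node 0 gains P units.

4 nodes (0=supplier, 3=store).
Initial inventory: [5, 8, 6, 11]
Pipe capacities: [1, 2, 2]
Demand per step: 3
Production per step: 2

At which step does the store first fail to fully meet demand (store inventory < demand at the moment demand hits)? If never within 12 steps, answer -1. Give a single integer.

Step 1: demand=3,sold=3 ship[2->3]=2 ship[1->2]=2 ship[0->1]=1 prod=2 -> [6 7 6 10]
Step 2: demand=3,sold=3 ship[2->3]=2 ship[1->2]=2 ship[0->1]=1 prod=2 -> [7 6 6 9]
Step 3: demand=3,sold=3 ship[2->3]=2 ship[1->2]=2 ship[0->1]=1 prod=2 -> [8 5 6 8]
Step 4: demand=3,sold=3 ship[2->3]=2 ship[1->2]=2 ship[0->1]=1 prod=2 -> [9 4 6 7]
Step 5: demand=3,sold=3 ship[2->3]=2 ship[1->2]=2 ship[0->1]=1 prod=2 -> [10 3 6 6]
Step 6: demand=3,sold=3 ship[2->3]=2 ship[1->2]=2 ship[0->1]=1 prod=2 -> [11 2 6 5]
Step 7: demand=3,sold=3 ship[2->3]=2 ship[1->2]=2 ship[0->1]=1 prod=2 -> [12 1 6 4]
Step 8: demand=3,sold=3 ship[2->3]=2 ship[1->2]=1 ship[0->1]=1 prod=2 -> [13 1 5 3]
Step 9: demand=3,sold=3 ship[2->3]=2 ship[1->2]=1 ship[0->1]=1 prod=2 -> [14 1 4 2]
Step 10: demand=3,sold=2 ship[2->3]=2 ship[1->2]=1 ship[0->1]=1 prod=2 -> [15 1 3 2]
Step 11: demand=3,sold=2 ship[2->3]=2 ship[1->2]=1 ship[0->1]=1 prod=2 -> [16 1 2 2]
Step 12: demand=3,sold=2 ship[2->3]=2 ship[1->2]=1 ship[0->1]=1 prod=2 -> [17 1 1 2]
First stockout at step 10

10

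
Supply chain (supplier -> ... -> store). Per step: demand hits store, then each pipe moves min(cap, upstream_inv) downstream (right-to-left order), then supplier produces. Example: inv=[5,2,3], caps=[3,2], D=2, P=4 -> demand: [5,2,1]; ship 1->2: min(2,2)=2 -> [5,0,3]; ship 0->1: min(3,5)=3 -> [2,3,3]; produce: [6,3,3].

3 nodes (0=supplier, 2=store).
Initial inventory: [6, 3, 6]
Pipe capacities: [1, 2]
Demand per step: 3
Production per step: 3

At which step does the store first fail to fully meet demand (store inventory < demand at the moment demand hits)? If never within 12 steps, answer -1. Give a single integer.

Step 1: demand=3,sold=3 ship[1->2]=2 ship[0->1]=1 prod=3 -> [8 2 5]
Step 2: demand=3,sold=3 ship[1->2]=2 ship[0->1]=1 prod=3 -> [10 1 4]
Step 3: demand=3,sold=3 ship[1->2]=1 ship[0->1]=1 prod=3 -> [12 1 2]
Step 4: demand=3,sold=2 ship[1->2]=1 ship[0->1]=1 prod=3 -> [14 1 1]
Step 5: demand=3,sold=1 ship[1->2]=1 ship[0->1]=1 prod=3 -> [16 1 1]
Step 6: demand=3,sold=1 ship[1->2]=1 ship[0->1]=1 prod=3 -> [18 1 1]
Step 7: demand=3,sold=1 ship[1->2]=1 ship[0->1]=1 prod=3 -> [20 1 1]
Step 8: demand=3,sold=1 ship[1->2]=1 ship[0->1]=1 prod=3 -> [22 1 1]
Step 9: demand=3,sold=1 ship[1->2]=1 ship[0->1]=1 prod=3 -> [24 1 1]
Step 10: demand=3,sold=1 ship[1->2]=1 ship[0->1]=1 prod=3 -> [26 1 1]
Step 11: demand=3,sold=1 ship[1->2]=1 ship[0->1]=1 prod=3 -> [28 1 1]
Step 12: demand=3,sold=1 ship[1->2]=1 ship[0->1]=1 prod=3 -> [30 1 1]
First stockout at step 4

4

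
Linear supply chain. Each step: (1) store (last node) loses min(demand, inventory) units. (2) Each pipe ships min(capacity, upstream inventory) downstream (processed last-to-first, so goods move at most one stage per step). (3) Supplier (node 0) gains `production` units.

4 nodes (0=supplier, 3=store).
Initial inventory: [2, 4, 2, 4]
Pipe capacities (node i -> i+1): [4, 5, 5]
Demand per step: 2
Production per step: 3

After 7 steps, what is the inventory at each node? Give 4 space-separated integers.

Step 1: demand=2,sold=2 ship[2->3]=2 ship[1->2]=4 ship[0->1]=2 prod=3 -> inv=[3 2 4 4]
Step 2: demand=2,sold=2 ship[2->3]=4 ship[1->2]=2 ship[0->1]=3 prod=3 -> inv=[3 3 2 6]
Step 3: demand=2,sold=2 ship[2->3]=2 ship[1->2]=3 ship[0->1]=3 prod=3 -> inv=[3 3 3 6]
Step 4: demand=2,sold=2 ship[2->3]=3 ship[1->2]=3 ship[0->1]=3 prod=3 -> inv=[3 3 3 7]
Step 5: demand=2,sold=2 ship[2->3]=3 ship[1->2]=3 ship[0->1]=3 prod=3 -> inv=[3 3 3 8]
Step 6: demand=2,sold=2 ship[2->3]=3 ship[1->2]=3 ship[0->1]=3 prod=3 -> inv=[3 3 3 9]
Step 7: demand=2,sold=2 ship[2->3]=3 ship[1->2]=3 ship[0->1]=3 prod=3 -> inv=[3 3 3 10]

3 3 3 10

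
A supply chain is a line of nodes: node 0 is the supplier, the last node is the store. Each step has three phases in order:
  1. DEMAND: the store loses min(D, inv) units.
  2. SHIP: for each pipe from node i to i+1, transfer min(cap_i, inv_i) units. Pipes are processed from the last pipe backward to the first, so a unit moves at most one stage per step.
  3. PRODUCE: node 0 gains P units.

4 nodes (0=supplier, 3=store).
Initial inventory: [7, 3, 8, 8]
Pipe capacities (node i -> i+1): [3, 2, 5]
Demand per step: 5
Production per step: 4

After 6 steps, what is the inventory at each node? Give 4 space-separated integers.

Step 1: demand=5,sold=5 ship[2->3]=5 ship[1->2]=2 ship[0->1]=3 prod=4 -> inv=[8 4 5 8]
Step 2: demand=5,sold=5 ship[2->3]=5 ship[1->2]=2 ship[0->1]=3 prod=4 -> inv=[9 5 2 8]
Step 3: demand=5,sold=5 ship[2->3]=2 ship[1->2]=2 ship[0->1]=3 prod=4 -> inv=[10 6 2 5]
Step 4: demand=5,sold=5 ship[2->3]=2 ship[1->2]=2 ship[0->1]=3 prod=4 -> inv=[11 7 2 2]
Step 5: demand=5,sold=2 ship[2->3]=2 ship[1->2]=2 ship[0->1]=3 prod=4 -> inv=[12 8 2 2]
Step 6: demand=5,sold=2 ship[2->3]=2 ship[1->2]=2 ship[0->1]=3 prod=4 -> inv=[13 9 2 2]

13 9 2 2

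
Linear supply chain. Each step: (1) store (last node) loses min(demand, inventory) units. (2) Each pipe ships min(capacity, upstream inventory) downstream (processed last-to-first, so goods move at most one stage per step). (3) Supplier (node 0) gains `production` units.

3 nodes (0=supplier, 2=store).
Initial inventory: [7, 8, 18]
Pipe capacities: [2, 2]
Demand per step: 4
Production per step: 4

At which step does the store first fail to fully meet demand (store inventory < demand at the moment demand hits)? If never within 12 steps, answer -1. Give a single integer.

Step 1: demand=4,sold=4 ship[1->2]=2 ship[0->1]=2 prod=4 -> [9 8 16]
Step 2: demand=4,sold=4 ship[1->2]=2 ship[0->1]=2 prod=4 -> [11 8 14]
Step 3: demand=4,sold=4 ship[1->2]=2 ship[0->1]=2 prod=4 -> [13 8 12]
Step 4: demand=4,sold=4 ship[1->2]=2 ship[0->1]=2 prod=4 -> [15 8 10]
Step 5: demand=4,sold=4 ship[1->2]=2 ship[0->1]=2 prod=4 -> [17 8 8]
Step 6: demand=4,sold=4 ship[1->2]=2 ship[0->1]=2 prod=4 -> [19 8 6]
Step 7: demand=4,sold=4 ship[1->2]=2 ship[0->1]=2 prod=4 -> [21 8 4]
Step 8: demand=4,sold=4 ship[1->2]=2 ship[0->1]=2 prod=4 -> [23 8 2]
Step 9: demand=4,sold=2 ship[1->2]=2 ship[0->1]=2 prod=4 -> [25 8 2]
Step 10: demand=4,sold=2 ship[1->2]=2 ship[0->1]=2 prod=4 -> [27 8 2]
Step 11: demand=4,sold=2 ship[1->2]=2 ship[0->1]=2 prod=4 -> [29 8 2]
Step 12: demand=4,sold=2 ship[1->2]=2 ship[0->1]=2 prod=4 -> [31 8 2]
First stockout at step 9

9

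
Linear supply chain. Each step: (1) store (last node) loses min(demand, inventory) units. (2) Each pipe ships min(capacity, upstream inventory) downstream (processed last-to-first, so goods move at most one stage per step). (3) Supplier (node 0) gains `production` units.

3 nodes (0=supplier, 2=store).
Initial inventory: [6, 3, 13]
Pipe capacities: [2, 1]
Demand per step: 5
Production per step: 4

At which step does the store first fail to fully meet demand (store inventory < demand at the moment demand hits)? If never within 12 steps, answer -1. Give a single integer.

Step 1: demand=5,sold=5 ship[1->2]=1 ship[0->1]=2 prod=4 -> [8 4 9]
Step 2: demand=5,sold=5 ship[1->2]=1 ship[0->1]=2 prod=4 -> [10 5 5]
Step 3: demand=5,sold=5 ship[1->2]=1 ship[0->1]=2 prod=4 -> [12 6 1]
Step 4: demand=5,sold=1 ship[1->2]=1 ship[0->1]=2 prod=4 -> [14 7 1]
Step 5: demand=5,sold=1 ship[1->2]=1 ship[0->1]=2 prod=4 -> [16 8 1]
Step 6: demand=5,sold=1 ship[1->2]=1 ship[0->1]=2 prod=4 -> [18 9 1]
Step 7: demand=5,sold=1 ship[1->2]=1 ship[0->1]=2 prod=4 -> [20 10 1]
Step 8: demand=5,sold=1 ship[1->2]=1 ship[0->1]=2 prod=4 -> [22 11 1]
Step 9: demand=5,sold=1 ship[1->2]=1 ship[0->1]=2 prod=4 -> [24 12 1]
Step 10: demand=5,sold=1 ship[1->2]=1 ship[0->1]=2 prod=4 -> [26 13 1]
Step 11: demand=5,sold=1 ship[1->2]=1 ship[0->1]=2 prod=4 -> [28 14 1]
Step 12: demand=5,sold=1 ship[1->2]=1 ship[0->1]=2 prod=4 -> [30 15 1]
First stockout at step 4

4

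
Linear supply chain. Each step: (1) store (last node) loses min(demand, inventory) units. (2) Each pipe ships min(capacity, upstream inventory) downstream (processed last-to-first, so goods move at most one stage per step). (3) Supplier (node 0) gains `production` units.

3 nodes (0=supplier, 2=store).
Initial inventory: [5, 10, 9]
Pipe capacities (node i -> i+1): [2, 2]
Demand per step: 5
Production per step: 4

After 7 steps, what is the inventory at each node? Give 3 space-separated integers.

Step 1: demand=5,sold=5 ship[1->2]=2 ship[0->1]=2 prod=4 -> inv=[7 10 6]
Step 2: demand=5,sold=5 ship[1->2]=2 ship[0->1]=2 prod=4 -> inv=[9 10 3]
Step 3: demand=5,sold=3 ship[1->2]=2 ship[0->1]=2 prod=4 -> inv=[11 10 2]
Step 4: demand=5,sold=2 ship[1->2]=2 ship[0->1]=2 prod=4 -> inv=[13 10 2]
Step 5: demand=5,sold=2 ship[1->2]=2 ship[0->1]=2 prod=4 -> inv=[15 10 2]
Step 6: demand=5,sold=2 ship[1->2]=2 ship[0->1]=2 prod=4 -> inv=[17 10 2]
Step 7: demand=5,sold=2 ship[1->2]=2 ship[0->1]=2 prod=4 -> inv=[19 10 2]

19 10 2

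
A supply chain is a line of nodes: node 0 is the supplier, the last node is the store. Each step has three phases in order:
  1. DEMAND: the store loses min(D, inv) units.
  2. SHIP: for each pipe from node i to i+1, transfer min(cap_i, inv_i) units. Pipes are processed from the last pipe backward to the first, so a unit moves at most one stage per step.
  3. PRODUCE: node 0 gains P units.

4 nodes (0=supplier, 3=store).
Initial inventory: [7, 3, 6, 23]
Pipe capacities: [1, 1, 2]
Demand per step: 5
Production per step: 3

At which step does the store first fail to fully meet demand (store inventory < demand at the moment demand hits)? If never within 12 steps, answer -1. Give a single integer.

Step 1: demand=5,sold=5 ship[2->3]=2 ship[1->2]=1 ship[0->1]=1 prod=3 -> [9 3 5 20]
Step 2: demand=5,sold=5 ship[2->3]=2 ship[1->2]=1 ship[0->1]=1 prod=3 -> [11 3 4 17]
Step 3: demand=5,sold=5 ship[2->3]=2 ship[1->2]=1 ship[0->1]=1 prod=3 -> [13 3 3 14]
Step 4: demand=5,sold=5 ship[2->3]=2 ship[1->2]=1 ship[0->1]=1 prod=3 -> [15 3 2 11]
Step 5: demand=5,sold=5 ship[2->3]=2 ship[1->2]=1 ship[0->1]=1 prod=3 -> [17 3 1 8]
Step 6: demand=5,sold=5 ship[2->3]=1 ship[1->2]=1 ship[0->1]=1 prod=3 -> [19 3 1 4]
Step 7: demand=5,sold=4 ship[2->3]=1 ship[1->2]=1 ship[0->1]=1 prod=3 -> [21 3 1 1]
Step 8: demand=5,sold=1 ship[2->3]=1 ship[1->2]=1 ship[0->1]=1 prod=3 -> [23 3 1 1]
Step 9: demand=5,sold=1 ship[2->3]=1 ship[1->2]=1 ship[0->1]=1 prod=3 -> [25 3 1 1]
Step 10: demand=5,sold=1 ship[2->3]=1 ship[1->2]=1 ship[0->1]=1 prod=3 -> [27 3 1 1]
Step 11: demand=5,sold=1 ship[2->3]=1 ship[1->2]=1 ship[0->1]=1 prod=3 -> [29 3 1 1]
Step 12: demand=5,sold=1 ship[2->3]=1 ship[1->2]=1 ship[0->1]=1 prod=3 -> [31 3 1 1]
First stockout at step 7

7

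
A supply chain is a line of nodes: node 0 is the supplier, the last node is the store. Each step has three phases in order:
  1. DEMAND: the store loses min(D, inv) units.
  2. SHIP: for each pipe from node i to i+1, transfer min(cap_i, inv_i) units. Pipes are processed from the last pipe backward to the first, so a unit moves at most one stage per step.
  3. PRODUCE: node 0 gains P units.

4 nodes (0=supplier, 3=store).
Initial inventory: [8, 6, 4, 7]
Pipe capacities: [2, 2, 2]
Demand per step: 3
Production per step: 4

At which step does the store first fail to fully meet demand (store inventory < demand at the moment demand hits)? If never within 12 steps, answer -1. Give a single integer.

Step 1: demand=3,sold=3 ship[2->3]=2 ship[1->2]=2 ship[0->1]=2 prod=4 -> [10 6 4 6]
Step 2: demand=3,sold=3 ship[2->3]=2 ship[1->2]=2 ship[0->1]=2 prod=4 -> [12 6 4 5]
Step 3: demand=3,sold=3 ship[2->3]=2 ship[1->2]=2 ship[0->1]=2 prod=4 -> [14 6 4 4]
Step 4: demand=3,sold=3 ship[2->3]=2 ship[1->2]=2 ship[0->1]=2 prod=4 -> [16 6 4 3]
Step 5: demand=3,sold=3 ship[2->3]=2 ship[1->2]=2 ship[0->1]=2 prod=4 -> [18 6 4 2]
Step 6: demand=3,sold=2 ship[2->3]=2 ship[1->2]=2 ship[0->1]=2 prod=4 -> [20 6 4 2]
Step 7: demand=3,sold=2 ship[2->3]=2 ship[1->2]=2 ship[0->1]=2 prod=4 -> [22 6 4 2]
Step 8: demand=3,sold=2 ship[2->3]=2 ship[1->2]=2 ship[0->1]=2 prod=4 -> [24 6 4 2]
Step 9: demand=3,sold=2 ship[2->3]=2 ship[1->2]=2 ship[0->1]=2 prod=4 -> [26 6 4 2]
Step 10: demand=3,sold=2 ship[2->3]=2 ship[1->2]=2 ship[0->1]=2 prod=4 -> [28 6 4 2]
Step 11: demand=3,sold=2 ship[2->3]=2 ship[1->2]=2 ship[0->1]=2 prod=4 -> [30 6 4 2]
Step 12: demand=3,sold=2 ship[2->3]=2 ship[1->2]=2 ship[0->1]=2 prod=4 -> [32 6 4 2]
First stockout at step 6

6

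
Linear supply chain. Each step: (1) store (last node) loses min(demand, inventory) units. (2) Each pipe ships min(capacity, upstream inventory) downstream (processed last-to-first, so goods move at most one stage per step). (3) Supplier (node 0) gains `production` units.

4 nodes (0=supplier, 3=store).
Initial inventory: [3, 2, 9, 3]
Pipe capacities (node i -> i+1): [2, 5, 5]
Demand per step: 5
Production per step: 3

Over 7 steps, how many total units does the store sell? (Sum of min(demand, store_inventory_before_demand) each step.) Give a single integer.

Answer: 22

Derivation:
Step 1: sold=3 (running total=3) -> [4 2 6 5]
Step 2: sold=5 (running total=8) -> [5 2 3 5]
Step 3: sold=5 (running total=13) -> [6 2 2 3]
Step 4: sold=3 (running total=16) -> [7 2 2 2]
Step 5: sold=2 (running total=18) -> [8 2 2 2]
Step 6: sold=2 (running total=20) -> [9 2 2 2]
Step 7: sold=2 (running total=22) -> [10 2 2 2]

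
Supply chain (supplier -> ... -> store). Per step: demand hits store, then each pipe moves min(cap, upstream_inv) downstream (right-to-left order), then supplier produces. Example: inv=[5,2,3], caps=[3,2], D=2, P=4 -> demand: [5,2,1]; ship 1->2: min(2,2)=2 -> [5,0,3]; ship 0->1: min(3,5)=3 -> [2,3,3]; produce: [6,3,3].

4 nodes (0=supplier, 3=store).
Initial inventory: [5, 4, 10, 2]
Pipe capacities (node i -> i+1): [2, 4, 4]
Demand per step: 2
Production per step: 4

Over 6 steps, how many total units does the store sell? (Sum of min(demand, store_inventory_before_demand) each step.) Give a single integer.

Answer: 12

Derivation:
Step 1: sold=2 (running total=2) -> [7 2 10 4]
Step 2: sold=2 (running total=4) -> [9 2 8 6]
Step 3: sold=2 (running total=6) -> [11 2 6 8]
Step 4: sold=2 (running total=8) -> [13 2 4 10]
Step 5: sold=2 (running total=10) -> [15 2 2 12]
Step 6: sold=2 (running total=12) -> [17 2 2 12]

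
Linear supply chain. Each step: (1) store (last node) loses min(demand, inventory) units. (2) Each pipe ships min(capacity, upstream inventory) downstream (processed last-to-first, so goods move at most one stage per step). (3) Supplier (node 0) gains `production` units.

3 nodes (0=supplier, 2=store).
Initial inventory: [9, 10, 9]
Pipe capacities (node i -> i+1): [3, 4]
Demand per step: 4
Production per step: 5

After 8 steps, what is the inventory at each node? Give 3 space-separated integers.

Step 1: demand=4,sold=4 ship[1->2]=4 ship[0->1]=3 prod=5 -> inv=[11 9 9]
Step 2: demand=4,sold=4 ship[1->2]=4 ship[0->1]=3 prod=5 -> inv=[13 8 9]
Step 3: demand=4,sold=4 ship[1->2]=4 ship[0->1]=3 prod=5 -> inv=[15 7 9]
Step 4: demand=4,sold=4 ship[1->2]=4 ship[0->1]=3 prod=5 -> inv=[17 6 9]
Step 5: demand=4,sold=4 ship[1->2]=4 ship[0->1]=3 prod=5 -> inv=[19 5 9]
Step 6: demand=4,sold=4 ship[1->2]=4 ship[0->1]=3 prod=5 -> inv=[21 4 9]
Step 7: demand=4,sold=4 ship[1->2]=4 ship[0->1]=3 prod=5 -> inv=[23 3 9]
Step 8: demand=4,sold=4 ship[1->2]=3 ship[0->1]=3 prod=5 -> inv=[25 3 8]

25 3 8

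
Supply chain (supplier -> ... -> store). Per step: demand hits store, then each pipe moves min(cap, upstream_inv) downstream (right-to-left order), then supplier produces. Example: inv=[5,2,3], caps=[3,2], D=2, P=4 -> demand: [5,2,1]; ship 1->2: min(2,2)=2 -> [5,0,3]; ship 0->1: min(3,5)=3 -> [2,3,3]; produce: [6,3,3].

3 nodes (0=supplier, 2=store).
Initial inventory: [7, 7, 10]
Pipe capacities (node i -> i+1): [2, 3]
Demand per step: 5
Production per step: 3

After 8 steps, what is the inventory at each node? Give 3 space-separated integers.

Step 1: demand=5,sold=5 ship[1->2]=3 ship[0->1]=2 prod=3 -> inv=[8 6 8]
Step 2: demand=5,sold=5 ship[1->2]=3 ship[0->1]=2 prod=3 -> inv=[9 5 6]
Step 3: demand=5,sold=5 ship[1->2]=3 ship[0->1]=2 prod=3 -> inv=[10 4 4]
Step 4: demand=5,sold=4 ship[1->2]=3 ship[0->1]=2 prod=3 -> inv=[11 3 3]
Step 5: demand=5,sold=3 ship[1->2]=3 ship[0->1]=2 prod=3 -> inv=[12 2 3]
Step 6: demand=5,sold=3 ship[1->2]=2 ship[0->1]=2 prod=3 -> inv=[13 2 2]
Step 7: demand=5,sold=2 ship[1->2]=2 ship[0->1]=2 prod=3 -> inv=[14 2 2]
Step 8: demand=5,sold=2 ship[1->2]=2 ship[0->1]=2 prod=3 -> inv=[15 2 2]

15 2 2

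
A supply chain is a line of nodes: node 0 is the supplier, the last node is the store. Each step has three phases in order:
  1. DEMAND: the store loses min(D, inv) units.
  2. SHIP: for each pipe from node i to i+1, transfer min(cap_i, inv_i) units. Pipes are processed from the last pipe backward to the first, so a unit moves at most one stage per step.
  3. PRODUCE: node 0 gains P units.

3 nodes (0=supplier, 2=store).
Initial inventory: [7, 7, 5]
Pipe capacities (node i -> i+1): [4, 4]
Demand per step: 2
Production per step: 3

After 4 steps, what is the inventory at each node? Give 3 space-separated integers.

Step 1: demand=2,sold=2 ship[1->2]=4 ship[0->1]=4 prod=3 -> inv=[6 7 7]
Step 2: demand=2,sold=2 ship[1->2]=4 ship[0->1]=4 prod=3 -> inv=[5 7 9]
Step 3: demand=2,sold=2 ship[1->2]=4 ship[0->1]=4 prod=3 -> inv=[4 7 11]
Step 4: demand=2,sold=2 ship[1->2]=4 ship[0->1]=4 prod=3 -> inv=[3 7 13]

3 7 13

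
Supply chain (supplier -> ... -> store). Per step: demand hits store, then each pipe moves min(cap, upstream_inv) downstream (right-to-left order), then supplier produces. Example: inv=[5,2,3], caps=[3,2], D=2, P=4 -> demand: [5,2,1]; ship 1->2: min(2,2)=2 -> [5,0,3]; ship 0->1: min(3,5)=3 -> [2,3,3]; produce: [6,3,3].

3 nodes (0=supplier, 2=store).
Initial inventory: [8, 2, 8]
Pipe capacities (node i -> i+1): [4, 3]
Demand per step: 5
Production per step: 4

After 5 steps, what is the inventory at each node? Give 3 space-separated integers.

Step 1: demand=5,sold=5 ship[1->2]=2 ship[0->1]=4 prod=4 -> inv=[8 4 5]
Step 2: demand=5,sold=5 ship[1->2]=3 ship[0->1]=4 prod=4 -> inv=[8 5 3]
Step 3: demand=5,sold=3 ship[1->2]=3 ship[0->1]=4 prod=4 -> inv=[8 6 3]
Step 4: demand=5,sold=3 ship[1->2]=3 ship[0->1]=4 prod=4 -> inv=[8 7 3]
Step 5: demand=5,sold=3 ship[1->2]=3 ship[0->1]=4 prod=4 -> inv=[8 8 3]

8 8 3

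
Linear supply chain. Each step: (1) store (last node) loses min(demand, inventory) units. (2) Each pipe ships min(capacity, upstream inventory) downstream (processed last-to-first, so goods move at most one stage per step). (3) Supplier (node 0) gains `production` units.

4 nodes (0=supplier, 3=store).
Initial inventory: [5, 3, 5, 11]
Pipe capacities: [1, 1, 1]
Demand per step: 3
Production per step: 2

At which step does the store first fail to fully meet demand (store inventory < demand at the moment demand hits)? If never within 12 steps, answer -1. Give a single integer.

Step 1: demand=3,sold=3 ship[2->3]=1 ship[1->2]=1 ship[0->1]=1 prod=2 -> [6 3 5 9]
Step 2: demand=3,sold=3 ship[2->3]=1 ship[1->2]=1 ship[0->1]=1 prod=2 -> [7 3 5 7]
Step 3: demand=3,sold=3 ship[2->3]=1 ship[1->2]=1 ship[0->1]=1 prod=2 -> [8 3 5 5]
Step 4: demand=3,sold=3 ship[2->3]=1 ship[1->2]=1 ship[0->1]=1 prod=2 -> [9 3 5 3]
Step 5: demand=3,sold=3 ship[2->3]=1 ship[1->2]=1 ship[0->1]=1 prod=2 -> [10 3 5 1]
Step 6: demand=3,sold=1 ship[2->3]=1 ship[1->2]=1 ship[0->1]=1 prod=2 -> [11 3 5 1]
Step 7: demand=3,sold=1 ship[2->3]=1 ship[1->2]=1 ship[0->1]=1 prod=2 -> [12 3 5 1]
Step 8: demand=3,sold=1 ship[2->3]=1 ship[1->2]=1 ship[0->1]=1 prod=2 -> [13 3 5 1]
Step 9: demand=3,sold=1 ship[2->3]=1 ship[1->2]=1 ship[0->1]=1 prod=2 -> [14 3 5 1]
Step 10: demand=3,sold=1 ship[2->3]=1 ship[1->2]=1 ship[0->1]=1 prod=2 -> [15 3 5 1]
Step 11: demand=3,sold=1 ship[2->3]=1 ship[1->2]=1 ship[0->1]=1 prod=2 -> [16 3 5 1]
Step 12: demand=3,sold=1 ship[2->3]=1 ship[1->2]=1 ship[0->1]=1 prod=2 -> [17 3 5 1]
First stockout at step 6

6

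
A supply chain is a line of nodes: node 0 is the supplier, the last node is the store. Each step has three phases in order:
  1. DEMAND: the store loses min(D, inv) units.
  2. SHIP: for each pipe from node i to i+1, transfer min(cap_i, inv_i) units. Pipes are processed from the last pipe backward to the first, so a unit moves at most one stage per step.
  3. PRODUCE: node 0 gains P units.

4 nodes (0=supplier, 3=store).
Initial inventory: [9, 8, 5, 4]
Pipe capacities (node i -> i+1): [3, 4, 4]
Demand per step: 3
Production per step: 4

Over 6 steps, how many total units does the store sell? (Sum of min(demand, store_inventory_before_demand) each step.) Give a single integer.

Step 1: sold=3 (running total=3) -> [10 7 5 5]
Step 2: sold=3 (running total=6) -> [11 6 5 6]
Step 3: sold=3 (running total=9) -> [12 5 5 7]
Step 4: sold=3 (running total=12) -> [13 4 5 8]
Step 5: sold=3 (running total=15) -> [14 3 5 9]
Step 6: sold=3 (running total=18) -> [15 3 4 10]

Answer: 18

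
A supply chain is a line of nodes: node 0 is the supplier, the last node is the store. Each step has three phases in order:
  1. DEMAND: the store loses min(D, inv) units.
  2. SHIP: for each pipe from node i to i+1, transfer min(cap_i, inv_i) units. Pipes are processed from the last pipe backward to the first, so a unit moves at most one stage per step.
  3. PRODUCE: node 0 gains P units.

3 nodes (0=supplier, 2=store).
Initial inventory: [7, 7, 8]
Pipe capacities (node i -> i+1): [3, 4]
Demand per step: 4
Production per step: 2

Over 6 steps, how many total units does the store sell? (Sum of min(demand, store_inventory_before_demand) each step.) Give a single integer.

Step 1: sold=4 (running total=4) -> [6 6 8]
Step 2: sold=4 (running total=8) -> [5 5 8]
Step 3: sold=4 (running total=12) -> [4 4 8]
Step 4: sold=4 (running total=16) -> [3 3 8]
Step 5: sold=4 (running total=20) -> [2 3 7]
Step 6: sold=4 (running total=24) -> [2 2 6]

Answer: 24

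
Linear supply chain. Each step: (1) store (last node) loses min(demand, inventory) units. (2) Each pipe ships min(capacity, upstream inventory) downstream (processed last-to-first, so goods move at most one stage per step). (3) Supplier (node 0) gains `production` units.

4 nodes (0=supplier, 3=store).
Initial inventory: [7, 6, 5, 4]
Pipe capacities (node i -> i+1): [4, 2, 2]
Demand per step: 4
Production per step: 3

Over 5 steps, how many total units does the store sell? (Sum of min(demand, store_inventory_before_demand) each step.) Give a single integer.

Answer: 12

Derivation:
Step 1: sold=4 (running total=4) -> [6 8 5 2]
Step 2: sold=2 (running total=6) -> [5 10 5 2]
Step 3: sold=2 (running total=8) -> [4 12 5 2]
Step 4: sold=2 (running total=10) -> [3 14 5 2]
Step 5: sold=2 (running total=12) -> [3 15 5 2]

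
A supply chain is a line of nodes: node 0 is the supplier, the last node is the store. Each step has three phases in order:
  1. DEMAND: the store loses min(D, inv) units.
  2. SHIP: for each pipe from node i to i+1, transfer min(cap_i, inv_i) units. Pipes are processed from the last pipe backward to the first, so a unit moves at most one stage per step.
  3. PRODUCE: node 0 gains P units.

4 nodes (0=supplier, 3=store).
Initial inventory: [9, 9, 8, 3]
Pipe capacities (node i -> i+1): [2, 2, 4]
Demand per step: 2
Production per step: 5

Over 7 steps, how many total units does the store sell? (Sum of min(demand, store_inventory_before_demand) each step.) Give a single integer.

Answer: 14

Derivation:
Step 1: sold=2 (running total=2) -> [12 9 6 5]
Step 2: sold=2 (running total=4) -> [15 9 4 7]
Step 3: sold=2 (running total=6) -> [18 9 2 9]
Step 4: sold=2 (running total=8) -> [21 9 2 9]
Step 5: sold=2 (running total=10) -> [24 9 2 9]
Step 6: sold=2 (running total=12) -> [27 9 2 9]
Step 7: sold=2 (running total=14) -> [30 9 2 9]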